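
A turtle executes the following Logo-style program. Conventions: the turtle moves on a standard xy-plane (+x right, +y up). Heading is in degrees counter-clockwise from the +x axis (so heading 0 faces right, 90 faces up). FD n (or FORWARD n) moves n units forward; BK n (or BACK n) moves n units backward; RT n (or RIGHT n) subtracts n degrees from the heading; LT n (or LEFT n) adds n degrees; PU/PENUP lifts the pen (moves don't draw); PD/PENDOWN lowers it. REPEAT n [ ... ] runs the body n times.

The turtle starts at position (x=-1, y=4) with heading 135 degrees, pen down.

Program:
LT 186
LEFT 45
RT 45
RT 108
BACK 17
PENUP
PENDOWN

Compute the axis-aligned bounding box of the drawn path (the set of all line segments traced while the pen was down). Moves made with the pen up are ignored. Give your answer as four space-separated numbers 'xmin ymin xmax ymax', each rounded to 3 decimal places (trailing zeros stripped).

Answer: -1 4 13.257 13.259

Derivation:
Executing turtle program step by step:
Start: pos=(-1,4), heading=135, pen down
LT 186: heading 135 -> 321
LT 45: heading 321 -> 6
RT 45: heading 6 -> 321
RT 108: heading 321 -> 213
BK 17: (-1,4) -> (13.257,13.259) [heading=213, draw]
PU: pen up
PD: pen down
Final: pos=(13.257,13.259), heading=213, 1 segment(s) drawn

Segment endpoints: x in {-1, 13.257}, y in {4, 13.259}
xmin=-1, ymin=4, xmax=13.257, ymax=13.259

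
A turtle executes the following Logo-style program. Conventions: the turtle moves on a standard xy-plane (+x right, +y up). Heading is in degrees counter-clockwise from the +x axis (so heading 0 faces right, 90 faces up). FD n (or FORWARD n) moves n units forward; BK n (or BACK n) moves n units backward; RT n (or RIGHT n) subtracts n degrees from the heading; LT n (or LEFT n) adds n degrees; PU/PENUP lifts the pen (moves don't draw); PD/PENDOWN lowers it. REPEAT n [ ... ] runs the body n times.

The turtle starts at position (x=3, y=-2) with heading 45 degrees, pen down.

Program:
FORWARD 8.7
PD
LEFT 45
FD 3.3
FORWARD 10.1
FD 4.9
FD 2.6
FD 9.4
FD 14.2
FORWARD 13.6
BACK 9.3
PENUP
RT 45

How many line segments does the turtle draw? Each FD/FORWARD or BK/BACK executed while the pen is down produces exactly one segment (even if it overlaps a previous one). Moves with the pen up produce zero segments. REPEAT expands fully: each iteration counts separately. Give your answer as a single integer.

Answer: 9

Derivation:
Executing turtle program step by step:
Start: pos=(3,-2), heading=45, pen down
FD 8.7: (3,-2) -> (9.152,4.152) [heading=45, draw]
PD: pen down
LT 45: heading 45 -> 90
FD 3.3: (9.152,4.152) -> (9.152,7.452) [heading=90, draw]
FD 10.1: (9.152,7.452) -> (9.152,17.552) [heading=90, draw]
FD 4.9: (9.152,17.552) -> (9.152,22.452) [heading=90, draw]
FD 2.6: (9.152,22.452) -> (9.152,25.052) [heading=90, draw]
FD 9.4: (9.152,25.052) -> (9.152,34.452) [heading=90, draw]
FD 14.2: (9.152,34.452) -> (9.152,48.652) [heading=90, draw]
FD 13.6: (9.152,48.652) -> (9.152,62.252) [heading=90, draw]
BK 9.3: (9.152,62.252) -> (9.152,52.952) [heading=90, draw]
PU: pen up
RT 45: heading 90 -> 45
Final: pos=(9.152,52.952), heading=45, 9 segment(s) drawn
Segments drawn: 9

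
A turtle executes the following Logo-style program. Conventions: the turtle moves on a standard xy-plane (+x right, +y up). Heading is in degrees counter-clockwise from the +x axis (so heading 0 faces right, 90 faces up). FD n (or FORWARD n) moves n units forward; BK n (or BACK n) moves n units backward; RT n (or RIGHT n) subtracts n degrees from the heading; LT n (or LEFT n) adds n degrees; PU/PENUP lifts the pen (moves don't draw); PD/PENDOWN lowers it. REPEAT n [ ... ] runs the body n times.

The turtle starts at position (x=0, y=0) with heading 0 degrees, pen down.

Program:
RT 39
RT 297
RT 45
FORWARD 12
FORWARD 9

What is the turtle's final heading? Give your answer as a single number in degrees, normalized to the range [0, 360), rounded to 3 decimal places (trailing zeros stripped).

Answer: 339

Derivation:
Executing turtle program step by step:
Start: pos=(0,0), heading=0, pen down
RT 39: heading 0 -> 321
RT 297: heading 321 -> 24
RT 45: heading 24 -> 339
FD 12: (0,0) -> (11.203,-4.3) [heading=339, draw]
FD 9: (11.203,-4.3) -> (19.605,-7.526) [heading=339, draw]
Final: pos=(19.605,-7.526), heading=339, 2 segment(s) drawn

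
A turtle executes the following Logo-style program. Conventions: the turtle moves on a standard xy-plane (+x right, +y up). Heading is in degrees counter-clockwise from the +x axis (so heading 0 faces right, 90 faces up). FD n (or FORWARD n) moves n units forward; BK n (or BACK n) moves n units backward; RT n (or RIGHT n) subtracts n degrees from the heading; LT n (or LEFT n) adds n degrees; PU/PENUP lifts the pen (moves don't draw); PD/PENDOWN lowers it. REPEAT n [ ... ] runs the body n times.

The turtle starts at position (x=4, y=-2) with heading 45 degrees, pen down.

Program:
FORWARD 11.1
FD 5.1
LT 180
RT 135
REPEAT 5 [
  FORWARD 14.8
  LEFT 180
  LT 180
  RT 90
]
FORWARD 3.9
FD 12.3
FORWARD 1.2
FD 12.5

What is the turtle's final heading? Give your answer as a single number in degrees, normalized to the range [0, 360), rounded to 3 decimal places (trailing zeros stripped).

Answer: 0

Derivation:
Executing turtle program step by step:
Start: pos=(4,-2), heading=45, pen down
FD 11.1: (4,-2) -> (11.849,5.849) [heading=45, draw]
FD 5.1: (11.849,5.849) -> (15.455,9.455) [heading=45, draw]
LT 180: heading 45 -> 225
RT 135: heading 225 -> 90
REPEAT 5 [
  -- iteration 1/5 --
  FD 14.8: (15.455,9.455) -> (15.455,24.255) [heading=90, draw]
  LT 180: heading 90 -> 270
  LT 180: heading 270 -> 90
  RT 90: heading 90 -> 0
  -- iteration 2/5 --
  FD 14.8: (15.455,24.255) -> (30.255,24.255) [heading=0, draw]
  LT 180: heading 0 -> 180
  LT 180: heading 180 -> 0
  RT 90: heading 0 -> 270
  -- iteration 3/5 --
  FD 14.8: (30.255,24.255) -> (30.255,9.455) [heading=270, draw]
  LT 180: heading 270 -> 90
  LT 180: heading 90 -> 270
  RT 90: heading 270 -> 180
  -- iteration 4/5 --
  FD 14.8: (30.255,9.455) -> (15.455,9.455) [heading=180, draw]
  LT 180: heading 180 -> 0
  LT 180: heading 0 -> 180
  RT 90: heading 180 -> 90
  -- iteration 5/5 --
  FD 14.8: (15.455,9.455) -> (15.455,24.255) [heading=90, draw]
  LT 180: heading 90 -> 270
  LT 180: heading 270 -> 90
  RT 90: heading 90 -> 0
]
FD 3.9: (15.455,24.255) -> (19.355,24.255) [heading=0, draw]
FD 12.3: (19.355,24.255) -> (31.655,24.255) [heading=0, draw]
FD 1.2: (31.655,24.255) -> (32.855,24.255) [heading=0, draw]
FD 12.5: (32.855,24.255) -> (45.355,24.255) [heading=0, draw]
Final: pos=(45.355,24.255), heading=0, 11 segment(s) drawn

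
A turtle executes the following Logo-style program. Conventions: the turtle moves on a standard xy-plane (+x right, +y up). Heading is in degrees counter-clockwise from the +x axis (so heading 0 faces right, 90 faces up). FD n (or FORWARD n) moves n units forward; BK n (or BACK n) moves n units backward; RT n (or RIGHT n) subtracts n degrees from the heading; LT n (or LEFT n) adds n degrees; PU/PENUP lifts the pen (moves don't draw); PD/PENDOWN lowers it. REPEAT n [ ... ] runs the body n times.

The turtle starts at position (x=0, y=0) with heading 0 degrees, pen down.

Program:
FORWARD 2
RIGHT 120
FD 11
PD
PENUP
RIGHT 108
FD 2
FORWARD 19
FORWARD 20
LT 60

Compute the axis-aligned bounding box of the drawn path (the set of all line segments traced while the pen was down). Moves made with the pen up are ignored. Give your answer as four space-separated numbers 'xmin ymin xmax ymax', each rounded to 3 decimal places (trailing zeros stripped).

Answer: -3.5 -9.526 2 0

Derivation:
Executing turtle program step by step:
Start: pos=(0,0), heading=0, pen down
FD 2: (0,0) -> (2,0) [heading=0, draw]
RT 120: heading 0 -> 240
FD 11: (2,0) -> (-3.5,-9.526) [heading=240, draw]
PD: pen down
PU: pen up
RT 108: heading 240 -> 132
FD 2: (-3.5,-9.526) -> (-4.838,-8.04) [heading=132, move]
FD 19: (-4.838,-8.04) -> (-17.552,6.08) [heading=132, move]
FD 20: (-17.552,6.08) -> (-30.934,20.943) [heading=132, move]
LT 60: heading 132 -> 192
Final: pos=(-30.934,20.943), heading=192, 2 segment(s) drawn

Segment endpoints: x in {-3.5, 0, 2}, y in {-9.526, 0}
xmin=-3.5, ymin=-9.526, xmax=2, ymax=0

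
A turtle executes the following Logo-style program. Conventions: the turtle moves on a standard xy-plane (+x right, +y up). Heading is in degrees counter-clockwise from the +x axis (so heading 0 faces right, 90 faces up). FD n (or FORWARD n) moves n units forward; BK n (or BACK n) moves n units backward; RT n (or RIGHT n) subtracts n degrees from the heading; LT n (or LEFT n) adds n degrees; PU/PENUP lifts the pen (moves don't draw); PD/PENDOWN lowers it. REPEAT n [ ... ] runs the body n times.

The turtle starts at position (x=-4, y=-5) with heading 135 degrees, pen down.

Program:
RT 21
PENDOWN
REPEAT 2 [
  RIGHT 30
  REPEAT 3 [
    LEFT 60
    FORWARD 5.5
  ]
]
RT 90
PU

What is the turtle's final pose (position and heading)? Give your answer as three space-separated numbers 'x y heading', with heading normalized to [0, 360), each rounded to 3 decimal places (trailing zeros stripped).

Executing turtle program step by step:
Start: pos=(-4,-5), heading=135, pen down
RT 21: heading 135 -> 114
PD: pen down
REPEAT 2 [
  -- iteration 1/2 --
  RT 30: heading 114 -> 84
  REPEAT 3 [
    -- iteration 1/3 --
    LT 60: heading 84 -> 144
    FD 5.5: (-4,-5) -> (-8.45,-1.767) [heading=144, draw]
    -- iteration 2/3 --
    LT 60: heading 144 -> 204
    FD 5.5: (-8.45,-1.767) -> (-13.474,-4.004) [heading=204, draw]
    -- iteration 3/3 --
    LT 60: heading 204 -> 264
    FD 5.5: (-13.474,-4.004) -> (-14.049,-9.474) [heading=264, draw]
  ]
  -- iteration 2/2 --
  RT 30: heading 264 -> 234
  REPEAT 3 [
    -- iteration 1/3 --
    LT 60: heading 234 -> 294
    FD 5.5: (-14.049,-9.474) -> (-11.812,-14.499) [heading=294, draw]
    -- iteration 2/3 --
    LT 60: heading 294 -> 354
    FD 5.5: (-11.812,-14.499) -> (-6.342,-15.074) [heading=354, draw]
    -- iteration 3/3 --
    LT 60: heading 354 -> 54
    FD 5.5: (-6.342,-15.074) -> (-3.109,-10.624) [heading=54, draw]
  ]
]
RT 90: heading 54 -> 324
PU: pen up
Final: pos=(-3.109,-10.624), heading=324, 6 segment(s) drawn

Answer: -3.109 -10.624 324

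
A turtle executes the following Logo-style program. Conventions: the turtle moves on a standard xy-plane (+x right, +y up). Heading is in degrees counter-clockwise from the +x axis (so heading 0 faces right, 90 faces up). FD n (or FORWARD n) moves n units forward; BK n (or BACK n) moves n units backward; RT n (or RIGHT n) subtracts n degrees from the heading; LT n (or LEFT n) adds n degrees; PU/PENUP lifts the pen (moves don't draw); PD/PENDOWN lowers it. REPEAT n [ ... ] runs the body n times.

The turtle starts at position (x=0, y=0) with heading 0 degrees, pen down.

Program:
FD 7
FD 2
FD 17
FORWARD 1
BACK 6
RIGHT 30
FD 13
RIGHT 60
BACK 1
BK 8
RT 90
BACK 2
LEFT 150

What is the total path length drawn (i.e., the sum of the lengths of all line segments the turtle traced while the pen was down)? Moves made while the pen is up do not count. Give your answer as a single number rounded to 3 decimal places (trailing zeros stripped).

Executing turtle program step by step:
Start: pos=(0,0), heading=0, pen down
FD 7: (0,0) -> (7,0) [heading=0, draw]
FD 2: (7,0) -> (9,0) [heading=0, draw]
FD 17: (9,0) -> (26,0) [heading=0, draw]
FD 1: (26,0) -> (27,0) [heading=0, draw]
BK 6: (27,0) -> (21,0) [heading=0, draw]
RT 30: heading 0 -> 330
FD 13: (21,0) -> (32.258,-6.5) [heading=330, draw]
RT 60: heading 330 -> 270
BK 1: (32.258,-6.5) -> (32.258,-5.5) [heading=270, draw]
BK 8: (32.258,-5.5) -> (32.258,2.5) [heading=270, draw]
RT 90: heading 270 -> 180
BK 2: (32.258,2.5) -> (34.258,2.5) [heading=180, draw]
LT 150: heading 180 -> 330
Final: pos=(34.258,2.5), heading=330, 9 segment(s) drawn

Segment lengths:
  seg 1: (0,0) -> (7,0), length = 7
  seg 2: (7,0) -> (9,0), length = 2
  seg 3: (9,0) -> (26,0), length = 17
  seg 4: (26,0) -> (27,0), length = 1
  seg 5: (27,0) -> (21,0), length = 6
  seg 6: (21,0) -> (32.258,-6.5), length = 13
  seg 7: (32.258,-6.5) -> (32.258,-5.5), length = 1
  seg 8: (32.258,-5.5) -> (32.258,2.5), length = 8
  seg 9: (32.258,2.5) -> (34.258,2.5), length = 2
Total = 57

Answer: 57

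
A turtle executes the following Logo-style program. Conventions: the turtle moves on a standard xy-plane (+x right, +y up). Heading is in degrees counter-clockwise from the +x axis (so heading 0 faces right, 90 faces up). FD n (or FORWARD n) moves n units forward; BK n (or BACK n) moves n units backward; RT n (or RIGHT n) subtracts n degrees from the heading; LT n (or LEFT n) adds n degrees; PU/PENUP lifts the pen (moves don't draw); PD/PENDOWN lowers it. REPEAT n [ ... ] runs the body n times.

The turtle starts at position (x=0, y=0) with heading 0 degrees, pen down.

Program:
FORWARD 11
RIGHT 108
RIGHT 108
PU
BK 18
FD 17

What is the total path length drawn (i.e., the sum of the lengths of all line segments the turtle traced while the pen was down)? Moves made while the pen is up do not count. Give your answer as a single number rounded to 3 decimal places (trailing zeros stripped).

Executing turtle program step by step:
Start: pos=(0,0), heading=0, pen down
FD 11: (0,0) -> (11,0) [heading=0, draw]
RT 108: heading 0 -> 252
RT 108: heading 252 -> 144
PU: pen up
BK 18: (11,0) -> (25.562,-10.58) [heading=144, move]
FD 17: (25.562,-10.58) -> (11.809,-0.588) [heading=144, move]
Final: pos=(11.809,-0.588), heading=144, 1 segment(s) drawn

Segment lengths:
  seg 1: (0,0) -> (11,0), length = 11
Total = 11

Answer: 11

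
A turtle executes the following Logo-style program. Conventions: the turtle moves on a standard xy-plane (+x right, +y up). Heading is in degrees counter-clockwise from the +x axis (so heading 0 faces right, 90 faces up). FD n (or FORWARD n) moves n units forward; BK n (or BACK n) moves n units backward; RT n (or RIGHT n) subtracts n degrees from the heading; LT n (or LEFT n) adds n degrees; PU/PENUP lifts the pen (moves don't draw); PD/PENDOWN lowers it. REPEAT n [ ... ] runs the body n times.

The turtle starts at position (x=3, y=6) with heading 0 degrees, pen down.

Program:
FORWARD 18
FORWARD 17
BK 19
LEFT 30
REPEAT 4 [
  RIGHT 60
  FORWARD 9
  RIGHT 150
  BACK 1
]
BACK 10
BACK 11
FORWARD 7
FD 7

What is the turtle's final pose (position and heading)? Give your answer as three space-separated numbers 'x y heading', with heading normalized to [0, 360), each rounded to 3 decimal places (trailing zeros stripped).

Answer: 27.428 15.722 270

Derivation:
Executing turtle program step by step:
Start: pos=(3,6), heading=0, pen down
FD 18: (3,6) -> (21,6) [heading=0, draw]
FD 17: (21,6) -> (38,6) [heading=0, draw]
BK 19: (38,6) -> (19,6) [heading=0, draw]
LT 30: heading 0 -> 30
REPEAT 4 [
  -- iteration 1/4 --
  RT 60: heading 30 -> 330
  FD 9: (19,6) -> (26.794,1.5) [heading=330, draw]
  RT 150: heading 330 -> 180
  BK 1: (26.794,1.5) -> (27.794,1.5) [heading=180, draw]
  -- iteration 2/4 --
  RT 60: heading 180 -> 120
  FD 9: (27.794,1.5) -> (23.294,9.294) [heading=120, draw]
  RT 150: heading 120 -> 330
  BK 1: (23.294,9.294) -> (22.428,9.794) [heading=330, draw]
  -- iteration 3/4 --
  RT 60: heading 330 -> 270
  FD 9: (22.428,9.794) -> (22.428,0.794) [heading=270, draw]
  RT 150: heading 270 -> 120
  BK 1: (22.428,0.794) -> (22.928,-0.072) [heading=120, draw]
  -- iteration 4/4 --
  RT 60: heading 120 -> 60
  FD 9: (22.928,-0.072) -> (27.428,7.722) [heading=60, draw]
  RT 150: heading 60 -> 270
  BK 1: (27.428,7.722) -> (27.428,8.722) [heading=270, draw]
]
BK 10: (27.428,8.722) -> (27.428,18.722) [heading=270, draw]
BK 11: (27.428,18.722) -> (27.428,29.722) [heading=270, draw]
FD 7: (27.428,29.722) -> (27.428,22.722) [heading=270, draw]
FD 7: (27.428,22.722) -> (27.428,15.722) [heading=270, draw]
Final: pos=(27.428,15.722), heading=270, 15 segment(s) drawn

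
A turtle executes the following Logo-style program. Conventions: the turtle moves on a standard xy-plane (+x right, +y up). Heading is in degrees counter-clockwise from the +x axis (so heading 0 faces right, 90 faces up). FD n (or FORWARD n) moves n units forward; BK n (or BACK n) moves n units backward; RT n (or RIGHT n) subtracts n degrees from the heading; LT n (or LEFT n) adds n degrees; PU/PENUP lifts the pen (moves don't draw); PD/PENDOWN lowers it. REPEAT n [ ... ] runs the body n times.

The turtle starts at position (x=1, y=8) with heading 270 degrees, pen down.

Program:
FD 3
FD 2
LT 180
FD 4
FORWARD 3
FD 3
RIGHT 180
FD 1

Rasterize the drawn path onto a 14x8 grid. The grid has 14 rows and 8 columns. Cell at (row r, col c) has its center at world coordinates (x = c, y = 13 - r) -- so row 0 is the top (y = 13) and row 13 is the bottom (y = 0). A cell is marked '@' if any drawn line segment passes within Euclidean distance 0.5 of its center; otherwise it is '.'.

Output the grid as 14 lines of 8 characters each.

Answer: .@......
.@......
.@......
.@......
.@......
.@......
.@......
.@......
.@......
.@......
.@......
........
........
........

Derivation:
Segment 0: (1,8) -> (1,5)
Segment 1: (1,5) -> (1,3)
Segment 2: (1,3) -> (1,7)
Segment 3: (1,7) -> (1,10)
Segment 4: (1,10) -> (1,13)
Segment 5: (1,13) -> (1,12)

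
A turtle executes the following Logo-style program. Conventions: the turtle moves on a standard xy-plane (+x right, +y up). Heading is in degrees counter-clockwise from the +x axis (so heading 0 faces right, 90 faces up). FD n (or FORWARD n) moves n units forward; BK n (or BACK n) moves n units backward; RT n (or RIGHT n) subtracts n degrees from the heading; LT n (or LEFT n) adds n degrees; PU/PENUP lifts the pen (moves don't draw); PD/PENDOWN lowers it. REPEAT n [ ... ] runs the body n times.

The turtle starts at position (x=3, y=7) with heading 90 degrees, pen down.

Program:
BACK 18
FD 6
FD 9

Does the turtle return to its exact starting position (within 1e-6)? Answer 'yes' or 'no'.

Answer: no

Derivation:
Executing turtle program step by step:
Start: pos=(3,7), heading=90, pen down
BK 18: (3,7) -> (3,-11) [heading=90, draw]
FD 6: (3,-11) -> (3,-5) [heading=90, draw]
FD 9: (3,-5) -> (3,4) [heading=90, draw]
Final: pos=(3,4), heading=90, 3 segment(s) drawn

Start position: (3, 7)
Final position: (3, 4)
Distance = 3; >= 1e-6 -> NOT closed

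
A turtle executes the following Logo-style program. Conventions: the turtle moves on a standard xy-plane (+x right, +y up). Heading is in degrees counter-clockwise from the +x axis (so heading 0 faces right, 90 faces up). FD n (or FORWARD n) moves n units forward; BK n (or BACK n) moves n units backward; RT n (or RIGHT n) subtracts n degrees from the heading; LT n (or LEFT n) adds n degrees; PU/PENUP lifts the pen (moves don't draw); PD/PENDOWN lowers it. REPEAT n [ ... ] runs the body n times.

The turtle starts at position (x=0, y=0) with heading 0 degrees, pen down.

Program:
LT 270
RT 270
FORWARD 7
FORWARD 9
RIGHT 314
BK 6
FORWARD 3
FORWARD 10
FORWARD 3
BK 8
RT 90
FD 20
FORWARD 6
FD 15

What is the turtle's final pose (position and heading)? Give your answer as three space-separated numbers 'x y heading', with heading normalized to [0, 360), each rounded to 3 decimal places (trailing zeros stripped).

Answer: 46.882 -27.042 316

Derivation:
Executing turtle program step by step:
Start: pos=(0,0), heading=0, pen down
LT 270: heading 0 -> 270
RT 270: heading 270 -> 0
FD 7: (0,0) -> (7,0) [heading=0, draw]
FD 9: (7,0) -> (16,0) [heading=0, draw]
RT 314: heading 0 -> 46
BK 6: (16,0) -> (11.832,-4.316) [heading=46, draw]
FD 3: (11.832,-4.316) -> (13.916,-2.158) [heading=46, draw]
FD 10: (13.916,-2.158) -> (20.863,5.035) [heading=46, draw]
FD 3: (20.863,5.035) -> (22.947,7.193) [heading=46, draw]
BK 8: (22.947,7.193) -> (17.389,1.439) [heading=46, draw]
RT 90: heading 46 -> 316
FD 20: (17.389,1.439) -> (31.776,-12.454) [heading=316, draw]
FD 6: (31.776,-12.454) -> (36.092,-16.622) [heading=316, draw]
FD 15: (36.092,-16.622) -> (46.882,-27.042) [heading=316, draw]
Final: pos=(46.882,-27.042), heading=316, 10 segment(s) drawn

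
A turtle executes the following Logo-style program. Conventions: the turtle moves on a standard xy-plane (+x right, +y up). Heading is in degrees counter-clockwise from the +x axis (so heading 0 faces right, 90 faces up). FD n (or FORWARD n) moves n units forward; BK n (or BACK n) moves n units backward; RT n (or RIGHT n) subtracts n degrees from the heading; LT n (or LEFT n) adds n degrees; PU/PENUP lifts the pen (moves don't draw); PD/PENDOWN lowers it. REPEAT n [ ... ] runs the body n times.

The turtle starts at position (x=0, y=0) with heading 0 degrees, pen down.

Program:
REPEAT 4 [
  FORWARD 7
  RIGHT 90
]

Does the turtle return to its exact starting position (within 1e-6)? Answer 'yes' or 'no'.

Executing turtle program step by step:
Start: pos=(0,0), heading=0, pen down
REPEAT 4 [
  -- iteration 1/4 --
  FD 7: (0,0) -> (7,0) [heading=0, draw]
  RT 90: heading 0 -> 270
  -- iteration 2/4 --
  FD 7: (7,0) -> (7,-7) [heading=270, draw]
  RT 90: heading 270 -> 180
  -- iteration 3/4 --
  FD 7: (7,-7) -> (0,-7) [heading=180, draw]
  RT 90: heading 180 -> 90
  -- iteration 4/4 --
  FD 7: (0,-7) -> (0,0) [heading=90, draw]
  RT 90: heading 90 -> 0
]
Final: pos=(0,0), heading=0, 4 segment(s) drawn

Start position: (0, 0)
Final position: (0, 0)
Distance = 0; < 1e-6 -> CLOSED

Answer: yes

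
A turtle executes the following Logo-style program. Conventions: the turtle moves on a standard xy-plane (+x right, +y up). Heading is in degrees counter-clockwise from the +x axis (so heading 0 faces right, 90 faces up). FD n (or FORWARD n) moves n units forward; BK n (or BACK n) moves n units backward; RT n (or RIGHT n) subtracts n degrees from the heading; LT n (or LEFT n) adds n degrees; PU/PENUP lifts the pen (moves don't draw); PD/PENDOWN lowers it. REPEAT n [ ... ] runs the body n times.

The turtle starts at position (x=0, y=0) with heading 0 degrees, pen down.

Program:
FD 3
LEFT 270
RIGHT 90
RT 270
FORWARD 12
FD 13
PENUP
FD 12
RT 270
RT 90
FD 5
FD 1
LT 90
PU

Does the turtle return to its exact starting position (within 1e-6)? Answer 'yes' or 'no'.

Answer: no

Derivation:
Executing turtle program step by step:
Start: pos=(0,0), heading=0, pen down
FD 3: (0,0) -> (3,0) [heading=0, draw]
LT 270: heading 0 -> 270
RT 90: heading 270 -> 180
RT 270: heading 180 -> 270
FD 12: (3,0) -> (3,-12) [heading=270, draw]
FD 13: (3,-12) -> (3,-25) [heading=270, draw]
PU: pen up
FD 12: (3,-25) -> (3,-37) [heading=270, move]
RT 270: heading 270 -> 0
RT 90: heading 0 -> 270
FD 5: (3,-37) -> (3,-42) [heading=270, move]
FD 1: (3,-42) -> (3,-43) [heading=270, move]
LT 90: heading 270 -> 0
PU: pen up
Final: pos=(3,-43), heading=0, 3 segment(s) drawn

Start position: (0, 0)
Final position: (3, -43)
Distance = 43.105; >= 1e-6 -> NOT closed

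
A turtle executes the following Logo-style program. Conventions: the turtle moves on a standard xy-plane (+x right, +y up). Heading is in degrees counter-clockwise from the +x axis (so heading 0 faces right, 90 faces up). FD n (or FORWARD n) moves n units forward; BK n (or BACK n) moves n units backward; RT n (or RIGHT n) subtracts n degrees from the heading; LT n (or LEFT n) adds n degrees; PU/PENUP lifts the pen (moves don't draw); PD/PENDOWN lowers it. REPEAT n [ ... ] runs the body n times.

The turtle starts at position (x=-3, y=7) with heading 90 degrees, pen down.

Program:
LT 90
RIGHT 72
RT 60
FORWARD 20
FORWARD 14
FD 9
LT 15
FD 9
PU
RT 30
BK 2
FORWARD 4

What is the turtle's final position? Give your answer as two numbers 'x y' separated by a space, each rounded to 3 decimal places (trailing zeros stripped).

Executing turtle program step by step:
Start: pos=(-3,7), heading=90, pen down
LT 90: heading 90 -> 180
RT 72: heading 180 -> 108
RT 60: heading 108 -> 48
FD 20: (-3,7) -> (10.383,21.863) [heading=48, draw]
FD 14: (10.383,21.863) -> (19.75,32.267) [heading=48, draw]
FD 9: (19.75,32.267) -> (25.773,38.955) [heading=48, draw]
LT 15: heading 48 -> 63
FD 9: (25.773,38.955) -> (29.859,46.974) [heading=63, draw]
PU: pen up
RT 30: heading 63 -> 33
BK 2: (29.859,46.974) -> (28.181,45.885) [heading=33, move]
FD 4: (28.181,45.885) -> (31.536,48.064) [heading=33, move]
Final: pos=(31.536,48.064), heading=33, 4 segment(s) drawn

Answer: 31.536 48.064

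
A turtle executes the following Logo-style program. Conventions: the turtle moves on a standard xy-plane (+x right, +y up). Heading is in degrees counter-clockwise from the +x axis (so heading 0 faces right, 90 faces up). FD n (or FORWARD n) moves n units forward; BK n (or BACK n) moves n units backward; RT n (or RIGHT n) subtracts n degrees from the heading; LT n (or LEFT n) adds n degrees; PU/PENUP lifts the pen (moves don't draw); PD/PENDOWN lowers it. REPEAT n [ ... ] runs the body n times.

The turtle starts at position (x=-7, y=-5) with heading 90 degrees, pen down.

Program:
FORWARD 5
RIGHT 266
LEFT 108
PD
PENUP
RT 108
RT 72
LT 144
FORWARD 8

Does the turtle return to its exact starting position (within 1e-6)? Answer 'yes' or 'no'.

Executing turtle program step by step:
Start: pos=(-7,-5), heading=90, pen down
FD 5: (-7,-5) -> (-7,0) [heading=90, draw]
RT 266: heading 90 -> 184
LT 108: heading 184 -> 292
PD: pen down
PU: pen up
RT 108: heading 292 -> 184
RT 72: heading 184 -> 112
LT 144: heading 112 -> 256
FD 8: (-7,0) -> (-8.935,-7.762) [heading=256, move]
Final: pos=(-8.935,-7.762), heading=256, 1 segment(s) drawn

Start position: (-7, -5)
Final position: (-8.935, -7.762)
Distance = 3.373; >= 1e-6 -> NOT closed

Answer: no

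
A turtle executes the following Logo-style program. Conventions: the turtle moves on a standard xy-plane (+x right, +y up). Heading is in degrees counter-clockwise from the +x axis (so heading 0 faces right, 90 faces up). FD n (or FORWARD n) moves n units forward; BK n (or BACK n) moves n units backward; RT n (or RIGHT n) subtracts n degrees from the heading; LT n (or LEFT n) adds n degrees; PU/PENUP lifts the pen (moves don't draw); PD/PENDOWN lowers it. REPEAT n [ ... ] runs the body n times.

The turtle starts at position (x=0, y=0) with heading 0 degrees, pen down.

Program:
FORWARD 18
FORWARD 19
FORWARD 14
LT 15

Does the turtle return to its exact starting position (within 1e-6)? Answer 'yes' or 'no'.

Executing turtle program step by step:
Start: pos=(0,0), heading=0, pen down
FD 18: (0,0) -> (18,0) [heading=0, draw]
FD 19: (18,0) -> (37,0) [heading=0, draw]
FD 14: (37,0) -> (51,0) [heading=0, draw]
LT 15: heading 0 -> 15
Final: pos=(51,0), heading=15, 3 segment(s) drawn

Start position: (0, 0)
Final position: (51, 0)
Distance = 51; >= 1e-6 -> NOT closed

Answer: no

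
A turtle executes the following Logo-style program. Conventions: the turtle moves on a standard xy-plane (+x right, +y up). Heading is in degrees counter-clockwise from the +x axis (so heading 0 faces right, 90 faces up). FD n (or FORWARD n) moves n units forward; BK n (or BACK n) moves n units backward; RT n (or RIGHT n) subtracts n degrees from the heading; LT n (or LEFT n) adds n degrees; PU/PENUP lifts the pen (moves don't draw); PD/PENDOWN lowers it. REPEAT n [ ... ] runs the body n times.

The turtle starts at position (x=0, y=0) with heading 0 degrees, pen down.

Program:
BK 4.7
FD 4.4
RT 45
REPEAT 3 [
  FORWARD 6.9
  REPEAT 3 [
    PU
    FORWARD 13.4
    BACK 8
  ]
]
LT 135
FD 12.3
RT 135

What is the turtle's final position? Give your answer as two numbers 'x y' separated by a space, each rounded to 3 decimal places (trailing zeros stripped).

Answer: 48.702 -36.702

Derivation:
Executing turtle program step by step:
Start: pos=(0,0), heading=0, pen down
BK 4.7: (0,0) -> (-4.7,0) [heading=0, draw]
FD 4.4: (-4.7,0) -> (-0.3,0) [heading=0, draw]
RT 45: heading 0 -> 315
REPEAT 3 [
  -- iteration 1/3 --
  FD 6.9: (-0.3,0) -> (4.579,-4.879) [heading=315, draw]
  REPEAT 3 [
    -- iteration 1/3 --
    PU: pen up
    FD 13.4: (4.579,-4.879) -> (14.054,-14.354) [heading=315, move]
    BK 8: (14.054,-14.354) -> (8.397,-8.697) [heading=315, move]
    -- iteration 2/3 --
    PU: pen up
    FD 13.4: (8.397,-8.697) -> (17.873,-18.173) [heading=315, move]
    BK 8: (17.873,-18.173) -> (12.216,-12.516) [heading=315, move]
    -- iteration 3/3 --
    PU: pen up
    FD 13.4: (12.216,-12.516) -> (21.691,-21.991) [heading=315, move]
    BK 8: (21.691,-21.991) -> (16.034,-16.334) [heading=315, move]
  ]
  -- iteration 2/3 --
  FD 6.9: (16.034,-16.334) -> (20.913,-21.213) [heading=315, move]
  REPEAT 3 [
    -- iteration 1/3 --
    PU: pen up
    FD 13.4: (20.913,-21.213) -> (30.388,-30.688) [heading=315, move]
    BK 8: (30.388,-30.688) -> (24.732,-25.032) [heading=315, move]
    -- iteration 2/3 --
    PU: pen up
    FD 13.4: (24.732,-25.032) -> (34.207,-34.507) [heading=315, move]
    BK 8: (34.207,-34.507) -> (28.55,-28.85) [heading=315, move]
    -- iteration 3/3 --
    PU: pen up
    FD 13.4: (28.55,-28.85) -> (38.025,-38.325) [heading=315, move]
    BK 8: (38.025,-38.325) -> (32.368,-32.668) [heading=315, move]
  ]
  -- iteration 3/3 --
  FD 6.9: (32.368,-32.668) -> (37.247,-37.547) [heading=315, move]
  REPEAT 3 [
    -- iteration 1/3 --
    PU: pen up
    FD 13.4: (37.247,-37.547) -> (46.723,-47.023) [heading=315, move]
    BK 8: (46.723,-47.023) -> (41.066,-41.366) [heading=315, move]
    -- iteration 2/3 --
    PU: pen up
    FD 13.4: (41.066,-41.366) -> (50.541,-50.841) [heading=315, move]
    BK 8: (50.541,-50.841) -> (44.884,-45.184) [heading=315, move]
    -- iteration 3/3 --
    PU: pen up
    FD 13.4: (44.884,-45.184) -> (54.359,-54.659) [heading=315, move]
    BK 8: (54.359,-54.659) -> (48.702,-49.002) [heading=315, move]
  ]
]
LT 135: heading 315 -> 90
FD 12.3: (48.702,-49.002) -> (48.702,-36.702) [heading=90, move]
RT 135: heading 90 -> 315
Final: pos=(48.702,-36.702), heading=315, 3 segment(s) drawn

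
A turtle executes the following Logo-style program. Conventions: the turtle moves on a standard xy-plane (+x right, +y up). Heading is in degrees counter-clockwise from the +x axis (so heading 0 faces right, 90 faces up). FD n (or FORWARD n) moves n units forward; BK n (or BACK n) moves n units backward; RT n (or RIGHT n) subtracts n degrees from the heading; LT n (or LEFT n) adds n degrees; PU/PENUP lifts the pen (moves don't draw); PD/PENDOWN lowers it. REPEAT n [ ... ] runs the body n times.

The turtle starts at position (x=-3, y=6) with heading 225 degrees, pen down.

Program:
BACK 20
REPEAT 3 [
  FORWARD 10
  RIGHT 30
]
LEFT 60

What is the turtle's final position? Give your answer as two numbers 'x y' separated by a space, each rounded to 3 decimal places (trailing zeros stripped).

Executing turtle program step by step:
Start: pos=(-3,6), heading=225, pen down
BK 20: (-3,6) -> (11.142,20.142) [heading=225, draw]
REPEAT 3 [
  -- iteration 1/3 --
  FD 10: (11.142,20.142) -> (4.071,13.071) [heading=225, draw]
  RT 30: heading 225 -> 195
  -- iteration 2/3 --
  FD 10: (4.071,13.071) -> (-5.588,10.483) [heading=195, draw]
  RT 30: heading 195 -> 165
  -- iteration 3/3 --
  FD 10: (-5.588,10.483) -> (-15.247,13.071) [heading=165, draw]
  RT 30: heading 165 -> 135
]
LT 60: heading 135 -> 195
Final: pos=(-15.247,13.071), heading=195, 4 segment(s) drawn

Answer: -15.247 13.071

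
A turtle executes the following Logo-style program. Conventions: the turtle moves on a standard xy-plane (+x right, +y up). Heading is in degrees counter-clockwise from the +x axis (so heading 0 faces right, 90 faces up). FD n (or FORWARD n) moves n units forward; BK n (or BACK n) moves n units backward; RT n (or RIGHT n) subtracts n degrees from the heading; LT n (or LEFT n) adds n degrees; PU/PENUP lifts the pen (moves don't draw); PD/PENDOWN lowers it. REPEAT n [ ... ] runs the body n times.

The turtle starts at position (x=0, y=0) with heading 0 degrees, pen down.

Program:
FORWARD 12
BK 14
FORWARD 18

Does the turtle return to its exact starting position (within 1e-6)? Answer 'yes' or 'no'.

Answer: no

Derivation:
Executing turtle program step by step:
Start: pos=(0,0), heading=0, pen down
FD 12: (0,0) -> (12,0) [heading=0, draw]
BK 14: (12,0) -> (-2,0) [heading=0, draw]
FD 18: (-2,0) -> (16,0) [heading=0, draw]
Final: pos=(16,0), heading=0, 3 segment(s) drawn

Start position: (0, 0)
Final position: (16, 0)
Distance = 16; >= 1e-6 -> NOT closed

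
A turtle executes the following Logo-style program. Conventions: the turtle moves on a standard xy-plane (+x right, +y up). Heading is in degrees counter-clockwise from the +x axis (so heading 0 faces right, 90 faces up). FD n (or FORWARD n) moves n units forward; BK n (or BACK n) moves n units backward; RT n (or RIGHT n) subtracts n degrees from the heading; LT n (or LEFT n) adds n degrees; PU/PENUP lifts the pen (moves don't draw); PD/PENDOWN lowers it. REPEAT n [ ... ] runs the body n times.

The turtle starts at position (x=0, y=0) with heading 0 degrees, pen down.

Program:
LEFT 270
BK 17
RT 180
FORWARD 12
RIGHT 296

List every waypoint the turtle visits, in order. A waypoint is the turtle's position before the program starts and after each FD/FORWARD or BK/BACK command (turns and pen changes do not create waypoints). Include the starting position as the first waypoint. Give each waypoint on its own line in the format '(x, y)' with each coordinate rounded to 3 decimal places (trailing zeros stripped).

Executing turtle program step by step:
Start: pos=(0,0), heading=0, pen down
LT 270: heading 0 -> 270
BK 17: (0,0) -> (0,17) [heading=270, draw]
RT 180: heading 270 -> 90
FD 12: (0,17) -> (0,29) [heading=90, draw]
RT 296: heading 90 -> 154
Final: pos=(0,29), heading=154, 2 segment(s) drawn
Waypoints (3 total):
(0, 0)
(0, 17)
(0, 29)

Answer: (0, 0)
(0, 17)
(0, 29)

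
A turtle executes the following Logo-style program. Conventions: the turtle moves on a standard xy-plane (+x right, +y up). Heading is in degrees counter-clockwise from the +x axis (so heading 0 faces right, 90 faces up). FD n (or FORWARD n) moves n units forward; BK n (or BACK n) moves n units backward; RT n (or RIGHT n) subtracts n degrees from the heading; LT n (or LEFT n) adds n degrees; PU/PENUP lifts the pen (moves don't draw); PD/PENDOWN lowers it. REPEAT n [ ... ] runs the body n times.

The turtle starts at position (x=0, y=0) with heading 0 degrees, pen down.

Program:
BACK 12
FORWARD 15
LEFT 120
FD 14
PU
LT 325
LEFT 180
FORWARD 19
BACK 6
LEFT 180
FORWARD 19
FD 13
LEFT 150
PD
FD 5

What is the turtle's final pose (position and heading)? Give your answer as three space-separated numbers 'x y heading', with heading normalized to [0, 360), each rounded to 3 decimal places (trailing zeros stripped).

Answer: -5.212 26.956 235

Derivation:
Executing turtle program step by step:
Start: pos=(0,0), heading=0, pen down
BK 12: (0,0) -> (-12,0) [heading=0, draw]
FD 15: (-12,0) -> (3,0) [heading=0, draw]
LT 120: heading 0 -> 120
FD 14: (3,0) -> (-4,12.124) [heading=120, draw]
PU: pen up
LT 325: heading 120 -> 85
LT 180: heading 85 -> 265
FD 19: (-4,12.124) -> (-5.656,-6.803) [heading=265, move]
BK 6: (-5.656,-6.803) -> (-5.133,-0.826) [heading=265, move]
LT 180: heading 265 -> 85
FD 19: (-5.133,-0.826) -> (-3.477,18.102) [heading=85, move]
FD 13: (-3.477,18.102) -> (-2.344,31.052) [heading=85, move]
LT 150: heading 85 -> 235
PD: pen down
FD 5: (-2.344,31.052) -> (-5.212,26.956) [heading=235, draw]
Final: pos=(-5.212,26.956), heading=235, 4 segment(s) drawn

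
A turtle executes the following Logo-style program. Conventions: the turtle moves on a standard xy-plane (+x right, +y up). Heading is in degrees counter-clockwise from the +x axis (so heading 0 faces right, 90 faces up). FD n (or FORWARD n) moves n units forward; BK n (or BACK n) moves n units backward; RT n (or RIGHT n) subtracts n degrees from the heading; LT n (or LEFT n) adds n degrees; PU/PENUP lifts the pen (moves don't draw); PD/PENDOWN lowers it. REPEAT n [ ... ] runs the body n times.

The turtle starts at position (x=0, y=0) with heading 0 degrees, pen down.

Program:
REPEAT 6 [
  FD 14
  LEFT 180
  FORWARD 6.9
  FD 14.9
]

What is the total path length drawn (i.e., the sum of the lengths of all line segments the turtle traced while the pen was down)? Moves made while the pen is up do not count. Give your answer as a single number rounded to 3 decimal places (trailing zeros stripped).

Answer: 214.8

Derivation:
Executing turtle program step by step:
Start: pos=(0,0), heading=0, pen down
REPEAT 6 [
  -- iteration 1/6 --
  FD 14: (0,0) -> (14,0) [heading=0, draw]
  LT 180: heading 0 -> 180
  FD 6.9: (14,0) -> (7.1,0) [heading=180, draw]
  FD 14.9: (7.1,0) -> (-7.8,0) [heading=180, draw]
  -- iteration 2/6 --
  FD 14: (-7.8,0) -> (-21.8,0) [heading=180, draw]
  LT 180: heading 180 -> 0
  FD 6.9: (-21.8,0) -> (-14.9,0) [heading=0, draw]
  FD 14.9: (-14.9,0) -> (0,0) [heading=0, draw]
  -- iteration 3/6 --
  FD 14: (0,0) -> (14,0) [heading=0, draw]
  LT 180: heading 0 -> 180
  FD 6.9: (14,0) -> (7.1,0) [heading=180, draw]
  FD 14.9: (7.1,0) -> (-7.8,0) [heading=180, draw]
  -- iteration 4/6 --
  FD 14: (-7.8,0) -> (-21.8,0) [heading=180, draw]
  LT 180: heading 180 -> 0
  FD 6.9: (-21.8,0) -> (-14.9,0) [heading=0, draw]
  FD 14.9: (-14.9,0) -> (0,0) [heading=0, draw]
  -- iteration 5/6 --
  FD 14: (0,0) -> (14,0) [heading=0, draw]
  LT 180: heading 0 -> 180
  FD 6.9: (14,0) -> (7.1,0) [heading=180, draw]
  FD 14.9: (7.1,0) -> (-7.8,0) [heading=180, draw]
  -- iteration 6/6 --
  FD 14: (-7.8,0) -> (-21.8,0) [heading=180, draw]
  LT 180: heading 180 -> 0
  FD 6.9: (-21.8,0) -> (-14.9,0) [heading=0, draw]
  FD 14.9: (-14.9,0) -> (0,0) [heading=0, draw]
]
Final: pos=(0,0), heading=0, 18 segment(s) drawn

Segment lengths:
  seg 1: (0,0) -> (14,0), length = 14
  seg 2: (14,0) -> (7.1,0), length = 6.9
  seg 3: (7.1,0) -> (-7.8,0), length = 14.9
  seg 4: (-7.8,0) -> (-21.8,0), length = 14
  seg 5: (-21.8,0) -> (-14.9,0), length = 6.9
  seg 6: (-14.9,0) -> (0,0), length = 14.9
  seg 7: (0,0) -> (14,0), length = 14
  seg 8: (14,0) -> (7.1,0), length = 6.9
  seg 9: (7.1,0) -> (-7.8,0), length = 14.9
  seg 10: (-7.8,0) -> (-21.8,0), length = 14
  seg 11: (-21.8,0) -> (-14.9,0), length = 6.9
  seg 12: (-14.9,0) -> (0,0), length = 14.9
  seg 13: (0,0) -> (14,0), length = 14
  seg 14: (14,0) -> (7.1,0), length = 6.9
  seg 15: (7.1,0) -> (-7.8,0), length = 14.9
  seg 16: (-7.8,0) -> (-21.8,0), length = 14
  seg 17: (-21.8,0) -> (-14.9,0), length = 6.9
  seg 18: (-14.9,0) -> (0,0), length = 14.9
Total = 214.8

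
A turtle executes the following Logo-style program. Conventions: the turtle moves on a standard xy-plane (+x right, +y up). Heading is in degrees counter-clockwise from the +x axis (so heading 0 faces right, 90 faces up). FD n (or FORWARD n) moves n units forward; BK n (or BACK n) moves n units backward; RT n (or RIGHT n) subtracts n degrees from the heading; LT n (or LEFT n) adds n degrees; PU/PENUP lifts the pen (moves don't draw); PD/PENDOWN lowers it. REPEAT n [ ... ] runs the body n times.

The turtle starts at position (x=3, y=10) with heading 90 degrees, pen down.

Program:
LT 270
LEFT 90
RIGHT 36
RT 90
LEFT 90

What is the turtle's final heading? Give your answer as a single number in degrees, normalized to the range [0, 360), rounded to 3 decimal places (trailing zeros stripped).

Executing turtle program step by step:
Start: pos=(3,10), heading=90, pen down
LT 270: heading 90 -> 0
LT 90: heading 0 -> 90
RT 36: heading 90 -> 54
RT 90: heading 54 -> 324
LT 90: heading 324 -> 54
Final: pos=(3,10), heading=54, 0 segment(s) drawn

Answer: 54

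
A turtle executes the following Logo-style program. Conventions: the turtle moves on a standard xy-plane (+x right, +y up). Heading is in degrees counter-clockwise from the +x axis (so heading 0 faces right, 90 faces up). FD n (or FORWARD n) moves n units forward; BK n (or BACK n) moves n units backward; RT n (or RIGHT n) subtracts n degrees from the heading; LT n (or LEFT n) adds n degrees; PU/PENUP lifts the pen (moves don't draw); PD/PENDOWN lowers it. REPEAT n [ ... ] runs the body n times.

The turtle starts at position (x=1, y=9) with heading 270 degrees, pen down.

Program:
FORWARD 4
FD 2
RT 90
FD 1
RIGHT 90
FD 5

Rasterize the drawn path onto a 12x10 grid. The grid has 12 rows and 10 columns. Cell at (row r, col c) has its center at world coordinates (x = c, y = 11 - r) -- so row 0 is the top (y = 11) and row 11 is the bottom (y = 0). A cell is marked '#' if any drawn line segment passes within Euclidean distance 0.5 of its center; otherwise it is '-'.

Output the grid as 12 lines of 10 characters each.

Answer: ----------
----------
-#--------
##--------
##--------
##--------
##--------
##--------
##--------
----------
----------
----------

Derivation:
Segment 0: (1,9) -> (1,5)
Segment 1: (1,5) -> (1,3)
Segment 2: (1,3) -> (-0,3)
Segment 3: (-0,3) -> (-0,8)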